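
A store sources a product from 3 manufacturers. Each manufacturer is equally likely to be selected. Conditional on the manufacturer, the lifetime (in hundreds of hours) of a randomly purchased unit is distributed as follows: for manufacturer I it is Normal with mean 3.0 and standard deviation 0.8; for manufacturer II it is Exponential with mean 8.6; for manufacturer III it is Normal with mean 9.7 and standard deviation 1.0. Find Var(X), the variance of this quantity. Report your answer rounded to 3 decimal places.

Per component, I: μ=3, E[X²]=9.64; II: μ=8.6, E[X²]=147.92; III: μ=9.7, E[X²]=95.09.
E[X] = 0.333333·3 + 0.333333·8.6 + 0.333333·9.7 = 7.1.
E[X²] = 0.333333·9.64 + 0.333333·147.92 + 0.333333·95.09 = 84.2167.
Var(X) = E[X²] − (E[X])² = 84.2167 − 50.41 = 33.8067.

33.807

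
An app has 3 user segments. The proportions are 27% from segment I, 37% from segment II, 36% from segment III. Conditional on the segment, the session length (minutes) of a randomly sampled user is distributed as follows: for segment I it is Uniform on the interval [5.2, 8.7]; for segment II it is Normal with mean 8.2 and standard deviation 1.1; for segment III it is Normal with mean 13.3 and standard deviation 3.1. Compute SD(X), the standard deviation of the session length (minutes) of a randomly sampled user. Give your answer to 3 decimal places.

Per component, I: μ=6.95, E[X²]=49.3233; II: μ=8.2, E[X²]=68.45; III: μ=13.3, E[X²]=186.5.
E[X] = 0.27·6.95 + 0.37·8.2 + 0.36·13.3 = 9.6985.
E[X²] = 0.27·49.3233 + 0.37·68.45 + 0.36·186.5 = 105.784.
Var(X) = E[X²] − (E[X])² = 105.784 − 94.0609 = 11.7229.
SD(X) = √11.7229 = 3.42387.

3.424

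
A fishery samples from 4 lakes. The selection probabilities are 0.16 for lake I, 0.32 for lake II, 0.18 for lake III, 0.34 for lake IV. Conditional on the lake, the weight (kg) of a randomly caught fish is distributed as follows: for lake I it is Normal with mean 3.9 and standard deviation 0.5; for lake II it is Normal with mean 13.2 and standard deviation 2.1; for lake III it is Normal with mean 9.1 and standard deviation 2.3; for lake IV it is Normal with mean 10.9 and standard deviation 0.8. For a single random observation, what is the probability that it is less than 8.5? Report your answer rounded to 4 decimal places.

Conditional on each lake, P(X < 8.5): I: 1; II: 0.0126074; III: 0.397097; IV: 0.0013499.
By total probability, P(X < 8.5) = 0.16·1 + 0.32·0.0126074 + 0.18·0.397097 + 0.34·0.0013499 = 0.235971.

0.2360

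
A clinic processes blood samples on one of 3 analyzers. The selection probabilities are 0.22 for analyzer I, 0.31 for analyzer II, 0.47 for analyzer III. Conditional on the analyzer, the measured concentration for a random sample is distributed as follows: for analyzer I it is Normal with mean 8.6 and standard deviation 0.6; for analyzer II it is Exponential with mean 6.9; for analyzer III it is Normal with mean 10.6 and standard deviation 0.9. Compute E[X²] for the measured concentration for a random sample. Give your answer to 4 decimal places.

For each component E[X²] = Var + (mean)², giving I: 74.32; II: 95.22; III: 113.17.
Overall E[X²] = 0.22·74.32 + 0.31·95.22 + 0.47·113.17 = 99.0585.

99.0585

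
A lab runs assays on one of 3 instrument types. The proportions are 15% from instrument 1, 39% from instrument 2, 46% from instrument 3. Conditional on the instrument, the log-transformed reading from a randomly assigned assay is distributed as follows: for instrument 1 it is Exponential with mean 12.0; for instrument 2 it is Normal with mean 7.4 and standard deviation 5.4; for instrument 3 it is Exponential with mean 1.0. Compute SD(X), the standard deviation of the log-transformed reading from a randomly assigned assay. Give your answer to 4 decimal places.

7.0970

Per component, 1: μ=12, E[X²]=288; 2: μ=7.4, E[X²]=83.92; 3: μ=1, E[X²]=2.
E[X] = 0.15·12 + 0.39·7.4 + 0.46·1 = 5.146.
E[X²] = 0.15·288 + 0.39·83.92 + 0.46·2 = 76.8488.
Var(X) = E[X²] − (E[X])² = 76.8488 − 26.4813 = 50.3675.
SD(X) = √50.3675 = 7.09701.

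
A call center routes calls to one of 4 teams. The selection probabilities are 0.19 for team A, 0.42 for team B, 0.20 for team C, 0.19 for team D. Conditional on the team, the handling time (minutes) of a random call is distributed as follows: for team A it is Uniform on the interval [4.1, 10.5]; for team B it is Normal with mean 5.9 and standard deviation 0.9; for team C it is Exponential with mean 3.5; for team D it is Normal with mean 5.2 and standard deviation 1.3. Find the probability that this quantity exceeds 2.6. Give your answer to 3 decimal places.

Conditional on each team, P(X > 2.6): A: 1; B: 0.999877; C: 0.475753; D: 0.97725.
By total probability, P(X > 2.6) = 0.19·1 + 0.42·0.999877 + 0.2·0.475753 + 0.19·0.97725 = 0.890776.

0.891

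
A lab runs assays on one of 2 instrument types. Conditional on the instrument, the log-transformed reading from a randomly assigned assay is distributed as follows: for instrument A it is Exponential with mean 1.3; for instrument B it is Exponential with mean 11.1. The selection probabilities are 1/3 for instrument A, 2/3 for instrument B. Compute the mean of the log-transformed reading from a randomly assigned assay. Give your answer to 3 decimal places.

7.833

Component means — A: 1.3; B: 11.1.
E[X] = 0.333333·1.3 + 0.666667·11.1 = 7.83333.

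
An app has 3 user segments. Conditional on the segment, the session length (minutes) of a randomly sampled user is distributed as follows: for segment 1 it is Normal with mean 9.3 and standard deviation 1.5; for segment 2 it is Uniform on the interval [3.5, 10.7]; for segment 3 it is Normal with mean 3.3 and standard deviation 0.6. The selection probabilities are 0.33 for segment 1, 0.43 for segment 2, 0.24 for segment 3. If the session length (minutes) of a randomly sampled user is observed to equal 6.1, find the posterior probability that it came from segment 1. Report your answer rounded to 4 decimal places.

0.1312

Likelihoods f(6.1 | ·): 1: 0.0273248; 2: 0.138889; 3: 1.24101e-05.
Posterior ∝ prior × likelihood. Numerator for 1: 0.33·0.0273248 = 0.0090172.
Normalizing constant: 0.33·0.0273248 + 0.43·0.138889 + 0.24·1.24101e-05 = 0.0687424.
P(1 | observation) = 0.0090172 / 0.0687424 = 0.131174.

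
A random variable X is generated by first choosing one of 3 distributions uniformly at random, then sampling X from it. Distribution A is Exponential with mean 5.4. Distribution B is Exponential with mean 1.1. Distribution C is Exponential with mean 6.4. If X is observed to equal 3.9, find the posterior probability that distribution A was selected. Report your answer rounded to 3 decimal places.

Likelihoods f(3.9 | ·): A: 0.0899392; B: 0.0262323; C: 0.0849517.
Posterior ∝ prior × likelihood. Numerator for A: 0.333333·0.0899392 = 0.0299797.
Normalizing constant: 0.333333·0.0899392 + 0.333333·0.0262323 + 0.333333·0.0849517 = 0.067041.
P(A | observation) = 0.0299797 / 0.067041 = 0.447185.

0.447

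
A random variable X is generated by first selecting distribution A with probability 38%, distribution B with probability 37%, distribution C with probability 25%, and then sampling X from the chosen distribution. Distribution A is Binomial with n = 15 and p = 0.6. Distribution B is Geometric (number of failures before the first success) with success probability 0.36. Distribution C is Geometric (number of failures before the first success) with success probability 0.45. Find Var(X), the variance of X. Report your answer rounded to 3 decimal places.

Per component, A: μ=9, E[X²]=84.6; B: μ=1.77778, E[X²]=8.09877; C: μ=1.22222, E[X²]=4.20988.
E[X] = 0.38·9 + 0.37·1.77778 + 0.25·1.22222 = 4.38333.
E[X²] = 0.38·84.6 + 0.37·8.09877 + 0.25·4.20988 = 36.197.
Var(X) = E[X²] − (E[X])² = 36.197 − 19.2136 = 16.9834.

16.983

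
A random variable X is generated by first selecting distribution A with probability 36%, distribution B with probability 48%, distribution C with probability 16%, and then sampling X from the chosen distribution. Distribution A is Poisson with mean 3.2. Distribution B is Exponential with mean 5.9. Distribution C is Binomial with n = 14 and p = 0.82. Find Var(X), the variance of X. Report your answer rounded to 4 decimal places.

Per component, A: μ=3.2, E[X²]=13.44; B: μ=5.9, E[X²]=69.62; C: μ=11.48, E[X²]=133.857.
E[X] = 0.36·3.2 + 0.48·5.9 + 0.16·11.48 = 5.8208.
E[X²] = 0.36·13.44 + 0.48·69.62 + 0.16·133.857 = 59.6731.
Var(X) = E[X²] − (E[X])² = 59.6731 − 33.8817 = 25.7914.

25.7914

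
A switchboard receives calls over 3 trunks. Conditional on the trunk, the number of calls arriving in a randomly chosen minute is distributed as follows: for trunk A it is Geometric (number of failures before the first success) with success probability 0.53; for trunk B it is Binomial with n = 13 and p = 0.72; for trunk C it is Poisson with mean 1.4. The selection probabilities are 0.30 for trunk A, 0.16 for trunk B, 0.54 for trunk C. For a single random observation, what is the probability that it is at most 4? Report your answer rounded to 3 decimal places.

Conditional on each trunk, P(X ≤ 4): A: 0.977065; B: 0.00238459; C: 0.985747.
By total probability, P(X ≤ 4) = 0.3·0.977065 + 0.16·0.00238459 + 0.54·0.985747 = 0.825804.

0.826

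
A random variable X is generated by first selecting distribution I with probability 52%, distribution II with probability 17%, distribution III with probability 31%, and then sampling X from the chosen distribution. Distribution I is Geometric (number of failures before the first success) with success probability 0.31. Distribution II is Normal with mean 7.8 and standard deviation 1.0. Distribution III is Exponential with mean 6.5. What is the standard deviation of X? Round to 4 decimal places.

4.7730

Per component, I: μ=2.22581, E[X²]=12.1342; II: μ=7.8, E[X²]=61.84; III: μ=6.5, E[X²]=84.5.
E[X] = 0.52·2.22581 + 0.17·7.8 + 0.31·6.5 = 4.49842.
E[X²] = 0.52·12.1342 + 0.17·61.84 + 0.31·84.5 = 43.0176.
Var(X) = E[X²] − (E[X])² = 43.0176 − 20.2358 = 22.7818.
SD(X) = √22.7818 = 4.77303.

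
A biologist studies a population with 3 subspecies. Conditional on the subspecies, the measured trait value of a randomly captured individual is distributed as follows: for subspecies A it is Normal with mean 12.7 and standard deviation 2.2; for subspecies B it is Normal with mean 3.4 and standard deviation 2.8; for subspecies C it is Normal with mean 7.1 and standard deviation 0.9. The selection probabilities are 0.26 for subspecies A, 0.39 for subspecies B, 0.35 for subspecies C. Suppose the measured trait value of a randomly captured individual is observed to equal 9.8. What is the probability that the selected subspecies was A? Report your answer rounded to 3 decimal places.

Likelihoods f(9.8 | ·): A: 0.0760627; B: 0.0104537; C: 0.00492428.
Posterior ∝ prior × likelihood. Numerator for A: 0.26·0.0760627 = 0.0197763.
Normalizing constant: 0.26·0.0760627 + 0.39·0.0104537 + 0.35·0.00492428 = 0.0255767.
P(A | observation) = 0.0197763 / 0.0255767 = 0.773215.

0.773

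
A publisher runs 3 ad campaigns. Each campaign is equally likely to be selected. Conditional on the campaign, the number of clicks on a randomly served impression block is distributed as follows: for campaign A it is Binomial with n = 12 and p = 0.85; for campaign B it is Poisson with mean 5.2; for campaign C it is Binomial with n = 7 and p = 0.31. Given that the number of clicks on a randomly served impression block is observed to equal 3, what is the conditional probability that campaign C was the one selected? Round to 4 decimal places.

Likelihoods P(X=3 | ·): A: 5.19399e-06; B: 0.129279; C: 0.236347.
Posterior ∝ prior × likelihood. Numerator for C: 0.333333·0.236347 = 0.0787822.
Normalizing constant: 0.333333·5.19399e-06 + 0.333333·0.129279 + 0.333333·0.236347 = 0.121877.
P(C | observation) = 0.0787822 / 0.121877 = 0.646408.

0.6464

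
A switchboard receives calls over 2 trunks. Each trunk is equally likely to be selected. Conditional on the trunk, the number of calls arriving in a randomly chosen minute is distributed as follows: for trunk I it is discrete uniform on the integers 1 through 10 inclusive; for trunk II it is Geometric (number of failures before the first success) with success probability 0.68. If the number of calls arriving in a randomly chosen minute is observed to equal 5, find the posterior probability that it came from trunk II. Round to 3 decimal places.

0.022

Likelihoods P(X=5 | ·): I: 0.1; II: 0.0022817.
Posterior ∝ prior × likelihood. Numerator for II: 0.5·0.0022817 = 0.00114085.
Normalizing constant: 0.5·0.1 + 0.5·0.0022817 = 0.0511409.
P(II | observation) = 0.00114085 / 0.0511409 = 0.022308.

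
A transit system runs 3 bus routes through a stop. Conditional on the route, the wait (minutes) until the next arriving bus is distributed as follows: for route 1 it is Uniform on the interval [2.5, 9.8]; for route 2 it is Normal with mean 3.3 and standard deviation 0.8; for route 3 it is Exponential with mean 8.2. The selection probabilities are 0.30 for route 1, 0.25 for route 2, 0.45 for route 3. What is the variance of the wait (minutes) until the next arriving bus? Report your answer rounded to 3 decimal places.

35.628

Per component, 1: μ=6.15, E[X²]=42.2633; 2: μ=3.3, E[X²]=11.53; 3: μ=8.2, E[X²]=134.48.
E[X] = 0.3·6.15 + 0.25·3.3 + 0.45·8.2 = 6.36.
E[X²] = 0.3·42.2633 + 0.25·11.53 + 0.45·134.48 = 76.0775.
Var(X) = E[X²] − (E[X])² = 76.0775 − 40.4496 = 35.6279.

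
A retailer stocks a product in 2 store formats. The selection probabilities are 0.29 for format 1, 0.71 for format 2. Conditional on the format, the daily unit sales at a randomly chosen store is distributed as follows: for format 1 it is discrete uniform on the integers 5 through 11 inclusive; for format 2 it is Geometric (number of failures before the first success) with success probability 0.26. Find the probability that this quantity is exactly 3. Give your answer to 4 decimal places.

Conditional on each format, P(X = 3): 1: 0; 2: 0.105358.
By total probability, P(X = 3) = 0.29·0 + 0.71·0.105358 = 0.0748044.

0.0748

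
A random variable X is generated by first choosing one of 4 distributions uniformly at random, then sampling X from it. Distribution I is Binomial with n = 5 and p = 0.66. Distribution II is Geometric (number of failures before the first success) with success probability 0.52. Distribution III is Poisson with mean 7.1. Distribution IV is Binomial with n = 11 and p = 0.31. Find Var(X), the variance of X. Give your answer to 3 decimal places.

7.966

Per component, I: μ=3.3, E[X²]=12.012; II: μ=0.923077, E[X²]=2.62722; III: μ=7.1, E[X²]=57.51; IV: μ=3.41, E[X²]=13.981.
E[X] = 0.25·3.3 + 0.25·0.923077 + 0.25·7.1 + 0.25·3.41 = 3.68327.
E[X²] = 0.25·12.012 + 0.25·2.62722 + 0.25·57.51 + 0.25·13.981 = 21.5326.
Var(X) = E[X²] − (E[X])² = 21.5326 − 13.5665 = 7.96608.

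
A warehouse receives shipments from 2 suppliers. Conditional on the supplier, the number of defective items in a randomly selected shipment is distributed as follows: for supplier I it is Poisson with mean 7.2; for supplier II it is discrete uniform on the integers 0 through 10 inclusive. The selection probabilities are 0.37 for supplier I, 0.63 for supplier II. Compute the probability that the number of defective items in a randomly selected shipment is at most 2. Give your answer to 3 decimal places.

0.181

Conditional on each supplier, P(X ≤ 2): I: 0.0254735; II: 0.272727.
By total probability, P(X ≤ 2) = 0.37·0.0254735 + 0.63·0.272727 = 0.181243.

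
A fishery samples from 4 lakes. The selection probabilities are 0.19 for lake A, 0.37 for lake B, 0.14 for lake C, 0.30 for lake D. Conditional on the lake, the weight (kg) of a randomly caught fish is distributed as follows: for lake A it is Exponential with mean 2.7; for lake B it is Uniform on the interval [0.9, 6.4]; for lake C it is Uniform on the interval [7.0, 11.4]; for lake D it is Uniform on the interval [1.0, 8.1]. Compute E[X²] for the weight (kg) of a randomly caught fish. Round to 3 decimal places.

28.179

For each component E[X²] = Var + (mean)², giving A: 14.58; B: 15.8433; C: 86.2533; D: 24.9033.
Overall E[X²] = 0.19·14.58 + 0.37·15.8433 + 0.14·86.2533 + 0.3·24.9033 = 28.1787.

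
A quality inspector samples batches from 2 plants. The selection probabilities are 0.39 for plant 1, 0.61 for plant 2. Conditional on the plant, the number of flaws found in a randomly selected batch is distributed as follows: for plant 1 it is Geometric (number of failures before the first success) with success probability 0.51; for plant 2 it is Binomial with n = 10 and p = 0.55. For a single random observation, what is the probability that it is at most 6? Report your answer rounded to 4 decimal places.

Conditional on each plant, P(X ≤ 6): 1: 0.993218; 2: 0.733962.
By total probability, P(X ≤ 6) = 0.39·0.993218 + 0.61·0.733962 = 0.835072.

0.8351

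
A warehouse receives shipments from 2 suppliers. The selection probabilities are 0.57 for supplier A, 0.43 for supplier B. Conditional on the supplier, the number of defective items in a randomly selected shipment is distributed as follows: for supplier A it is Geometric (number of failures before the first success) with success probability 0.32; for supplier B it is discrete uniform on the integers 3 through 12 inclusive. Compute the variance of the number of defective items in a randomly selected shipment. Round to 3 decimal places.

Per component, A: μ=2.125, E[X²]=11.1562; B: μ=7.5, E[X²]=64.5.
E[X] = 0.57·2.125 + 0.43·7.5 = 4.43625.
E[X²] = 0.57·11.1562 + 0.43·64.5 = 34.0941.
Var(X) = E[X²] − (E[X])² = 34.0941 − 19.6803 = 14.4137.

14.414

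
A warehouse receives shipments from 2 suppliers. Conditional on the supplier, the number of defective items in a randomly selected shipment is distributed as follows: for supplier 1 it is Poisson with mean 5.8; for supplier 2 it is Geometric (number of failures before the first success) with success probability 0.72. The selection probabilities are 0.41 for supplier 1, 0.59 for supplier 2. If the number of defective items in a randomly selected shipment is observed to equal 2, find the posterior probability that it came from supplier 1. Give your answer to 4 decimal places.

Likelihoods P(X=2 | ·): 1: 0.0509235; 2: 0.056448.
Posterior ∝ prior × likelihood. Numerator for 1: 0.41·0.0509235 = 0.0208786.
Normalizing constant: 0.41·0.0509235 + 0.59·0.056448 = 0.0541829.
P(1 | observation) = 0.0208786 / 0.0541829 = 0.385336.

0.3853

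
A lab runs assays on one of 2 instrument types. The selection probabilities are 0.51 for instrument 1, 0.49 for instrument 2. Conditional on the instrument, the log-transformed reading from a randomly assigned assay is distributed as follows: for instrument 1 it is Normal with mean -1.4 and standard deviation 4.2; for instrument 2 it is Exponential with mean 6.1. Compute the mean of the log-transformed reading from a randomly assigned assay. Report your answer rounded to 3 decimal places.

Component means — 1: -1.4; 2: 6.1.
E[X] = 0.51·-1.4 + 0.49·6.1 = 2.275.

2.275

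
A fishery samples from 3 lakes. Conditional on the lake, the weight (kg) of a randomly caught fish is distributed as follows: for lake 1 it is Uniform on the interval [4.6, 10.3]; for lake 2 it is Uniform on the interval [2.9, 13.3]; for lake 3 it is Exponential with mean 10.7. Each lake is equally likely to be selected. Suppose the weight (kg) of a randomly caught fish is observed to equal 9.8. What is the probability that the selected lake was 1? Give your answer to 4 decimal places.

Likelihoods f(9.8 | ·): 1: 0.175439; 2: 0.0961538; 3: 0.0373982.
Posterior ∝ prior × likelihood. Numerator for 1: 0.333333·0.175439 = 0.0584795.
Normalizing constant: 0.333333·0.175439 + 0.333333·0.0961538 + 0.333333·0.0373982 = 0.102997.
P(1 | observation) = 0.0584795 / 0.102997 = 0.56778.

0.5678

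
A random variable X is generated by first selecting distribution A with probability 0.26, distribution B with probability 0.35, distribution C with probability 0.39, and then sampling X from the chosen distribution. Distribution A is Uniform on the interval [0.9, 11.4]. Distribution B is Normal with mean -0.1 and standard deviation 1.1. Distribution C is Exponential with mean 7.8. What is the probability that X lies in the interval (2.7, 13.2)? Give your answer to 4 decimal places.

Conditional on each component, P(2.7 < X < 13.2): A: 0.828571; B: 0.00545678; C: 0.523309.
By total probability, P(2.7 < X < 13.2) = 0.26·0.828571 + 0.35·0.00545678 + 0.39·0.523309 = 0.421429.

0.4214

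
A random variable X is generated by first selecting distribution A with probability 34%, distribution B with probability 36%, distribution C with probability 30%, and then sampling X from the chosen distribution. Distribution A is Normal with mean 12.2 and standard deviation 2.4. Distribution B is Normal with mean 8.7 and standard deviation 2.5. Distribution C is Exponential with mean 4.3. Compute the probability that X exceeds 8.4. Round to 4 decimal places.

0.5605

Conditional on each component, P(X > 8.4): A: 0.943327; B: 0.547758; C: 0.141779.
By total probability, P(X > 8.4) = 0.34·0.943327 + 0.36·0.547758 + 0.3·0.141779 = 0.560458.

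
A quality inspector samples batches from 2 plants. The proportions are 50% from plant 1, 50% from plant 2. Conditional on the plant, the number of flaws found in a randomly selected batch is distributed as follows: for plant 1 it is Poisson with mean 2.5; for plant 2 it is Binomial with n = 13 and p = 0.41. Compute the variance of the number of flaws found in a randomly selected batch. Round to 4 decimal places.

4.8246

Per component, 1: μ=2.5, E[X²]=8.75; 2: μ=5.33, E[X²]=31.5536.
E[X] = 0.5·2.5 + 0.5·5.33 = 3.915.
E[X²] = 0.5·8.75 + 0.5·31.5536 = 20.1518.
Var(X) = E[X²] − (E[X])² = 20.1518 − 15.3272 = 4.82458.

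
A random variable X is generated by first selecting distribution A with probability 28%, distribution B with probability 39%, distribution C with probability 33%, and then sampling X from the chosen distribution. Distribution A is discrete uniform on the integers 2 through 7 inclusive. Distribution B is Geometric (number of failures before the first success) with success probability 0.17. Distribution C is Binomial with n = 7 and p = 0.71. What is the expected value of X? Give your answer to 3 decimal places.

Component means — A: 4.5; B: 4.88235; C: 4.97.
E[X] = 0.28·4.5 + 0.39·4.88235 + 0.33·4.97 = 4.80422.

4.804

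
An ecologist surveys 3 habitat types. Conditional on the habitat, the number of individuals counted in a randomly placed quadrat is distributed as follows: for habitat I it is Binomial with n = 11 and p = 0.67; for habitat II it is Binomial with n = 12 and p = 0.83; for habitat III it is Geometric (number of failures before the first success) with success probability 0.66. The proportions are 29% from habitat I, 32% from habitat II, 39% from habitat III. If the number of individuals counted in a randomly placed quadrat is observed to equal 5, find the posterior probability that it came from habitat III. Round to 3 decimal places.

Likelihoods P(X=5 | ·): I: 0.0805563; II: 0.00128014; III: 0.00299874.
Posterior ∝ prior × likelihood. Numerator for III: 0.39·0.00299874 = 0.00116951.
Normalizing constant: 0.29·0.0805563 + 0.32·0.00128014 + 0.39·0.00299874 = 0.0249405.
P(III | observation) = 0.00116951 / 0.0249405 = 0.0468919.

0.047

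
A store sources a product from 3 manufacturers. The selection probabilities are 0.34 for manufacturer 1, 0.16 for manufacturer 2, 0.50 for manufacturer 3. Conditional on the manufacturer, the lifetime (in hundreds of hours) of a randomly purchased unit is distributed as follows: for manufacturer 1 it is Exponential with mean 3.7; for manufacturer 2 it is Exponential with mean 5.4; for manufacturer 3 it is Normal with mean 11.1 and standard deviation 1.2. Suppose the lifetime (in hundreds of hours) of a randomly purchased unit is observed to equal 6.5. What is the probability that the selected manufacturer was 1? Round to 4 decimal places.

Likelihoods f(6.5 | ·): 1: 0.0466497; 2: 0.0555705; 3: 0.000214225.
Posterior ∝ prior × likelihood. Numerator for 1: 0.34·0.0466497 = 0.0158609.
Normalizing constant: 0.34·0.0466497 + 0.16·0.0555705 + 0.5·0.000214225 = 0.0248593.
P(1 | observation) = 0.0158609 / 0.0248593 = 0.638027.

0.6380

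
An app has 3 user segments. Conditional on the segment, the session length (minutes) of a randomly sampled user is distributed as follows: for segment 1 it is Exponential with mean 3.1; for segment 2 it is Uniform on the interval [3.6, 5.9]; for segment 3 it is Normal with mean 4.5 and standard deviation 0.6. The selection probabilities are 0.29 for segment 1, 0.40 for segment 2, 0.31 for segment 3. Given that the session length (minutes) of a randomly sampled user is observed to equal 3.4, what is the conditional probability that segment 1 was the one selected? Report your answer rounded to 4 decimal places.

Likelihoods f(3.4 | ·): 1: 0.107725; 2: 0; 3: 0.123852.
Posterior ∝ prior × likelihood. Numerator for 1: 0.29·0.107725 = 0.0312402.
Normalizing constant: 0.29·0.107725 + 0.4·0 + 0.31·0.123852 = 0.0696343.
P(1 | observation) = 0.0312402 / 0.0696343 = 0.448632.

0.4486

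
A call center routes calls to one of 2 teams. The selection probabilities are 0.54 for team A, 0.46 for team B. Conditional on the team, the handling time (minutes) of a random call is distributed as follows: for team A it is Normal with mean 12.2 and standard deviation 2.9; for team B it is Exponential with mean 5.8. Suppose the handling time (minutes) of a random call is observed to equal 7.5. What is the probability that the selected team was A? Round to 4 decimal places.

Likelihoods f(7.5 | ·): A: 0.0369952; B: 0.0473134.
Posterior ∝ prior × likelihood. Numerator for A: 0.54·0.0369952 = 0.0199774.
Normalizing constant: 0.54·0.0369952 + 0.46·0.0473134 = 0.0417416.
P(A | observation) = 0.0199774 / 0.0417416 = 0.478597.

0.4786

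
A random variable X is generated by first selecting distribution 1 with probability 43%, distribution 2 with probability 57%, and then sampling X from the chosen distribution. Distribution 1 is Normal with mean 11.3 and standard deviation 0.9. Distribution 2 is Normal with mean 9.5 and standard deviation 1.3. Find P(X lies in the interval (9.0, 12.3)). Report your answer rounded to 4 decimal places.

0.7319

Conditional on each component, P(9.0 < X < 12.3): 1: 0.861439; 2: 0.634113.
By total probability, P(9.0 < X < 12.3) = 0.43·0.861439 + 0.57·0.634113 = 0.731863.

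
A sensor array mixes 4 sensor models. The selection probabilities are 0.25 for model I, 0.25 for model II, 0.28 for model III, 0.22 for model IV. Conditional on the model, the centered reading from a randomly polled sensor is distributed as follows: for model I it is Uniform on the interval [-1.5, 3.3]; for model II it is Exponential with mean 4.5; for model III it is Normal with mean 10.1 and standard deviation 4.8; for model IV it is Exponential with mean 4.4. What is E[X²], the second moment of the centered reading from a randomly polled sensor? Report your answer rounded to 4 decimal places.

For each component E[X²] = Var + (mean)², giving I: 2.73; II: 40.5; III: 125.05; IV: 38.72.
Overall E[X²] = 0.25·2.73 + 0.25·40.5 + 0.28·125.05 + 0.22·38.72 = 54.3399.

54.3399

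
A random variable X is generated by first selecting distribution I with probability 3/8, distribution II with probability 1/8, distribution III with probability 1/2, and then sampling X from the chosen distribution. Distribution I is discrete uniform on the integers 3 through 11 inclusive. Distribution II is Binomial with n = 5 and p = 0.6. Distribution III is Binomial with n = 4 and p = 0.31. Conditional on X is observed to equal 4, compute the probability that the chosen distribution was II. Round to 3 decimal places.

Likelihoods P(X=4 | ·): I: 0.111111; II: 0.2592; III: 0.00923521.
Posterior ∝ prior × likelihood. Numerator for II: 0.125·0.2592 = 0.0324.
Normalizing constant: 0.375·0.111111 + 0.125·0.2592 + 0.5·0.00923521 = 0.0786843.
P(II | observation) = 0.0324 / 0.0786843 = 0.411772.

0.412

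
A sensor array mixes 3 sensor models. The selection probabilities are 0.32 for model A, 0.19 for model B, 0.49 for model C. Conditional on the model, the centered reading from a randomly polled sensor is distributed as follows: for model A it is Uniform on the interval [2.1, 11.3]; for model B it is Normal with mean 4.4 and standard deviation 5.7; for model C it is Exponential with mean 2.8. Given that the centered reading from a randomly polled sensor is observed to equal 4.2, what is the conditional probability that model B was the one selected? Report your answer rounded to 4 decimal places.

Likelihoods f(4.2 | ·): A: 0.108696; B: 0.0699468; C: 0.0796893.
Posterior ∝ prior × likelihood. Numerator for B: 0.19·0.0699468 = 0.0132899.
Normalizing constant: 0.32·0.108696 + 0.19·0.0699468 + 0.49·0.0796893 = 0.0871203.
P(B | observation) = 0.0132899 / 0.0871203 = 0.152546.

0.1525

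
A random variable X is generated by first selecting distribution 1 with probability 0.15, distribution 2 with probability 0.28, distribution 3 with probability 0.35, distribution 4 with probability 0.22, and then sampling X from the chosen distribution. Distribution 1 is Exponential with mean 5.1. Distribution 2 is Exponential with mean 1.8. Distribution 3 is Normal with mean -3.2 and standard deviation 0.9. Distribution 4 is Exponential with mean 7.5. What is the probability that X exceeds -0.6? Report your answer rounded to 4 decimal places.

0.6507

Conditional on each component, P(X > -0.6): 1: 1; 2: 1; 3: 0.00193303; 4: 1.
By total probability, P(X > -0.6) = 0.15·1 + 0.28·1 + 0.35·0.00193303 + 0.22·1 = 0.650677.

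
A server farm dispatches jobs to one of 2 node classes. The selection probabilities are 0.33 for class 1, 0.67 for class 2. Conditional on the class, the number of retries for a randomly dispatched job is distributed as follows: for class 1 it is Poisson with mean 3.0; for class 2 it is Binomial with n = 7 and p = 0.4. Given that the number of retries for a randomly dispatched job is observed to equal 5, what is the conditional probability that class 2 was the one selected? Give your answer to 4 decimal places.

Likelihoods P(X=5 | ·): 1: 0.100819; 2: 0.0774144.
Posterior ∝ prior × likelihood. Numerator for 2: 0.67·0.0774144 = 0.0518676.
Normalizing constant: 0.33·0.100819 + 0.67·0.0774144 = 0.0851379.
P(2 | observation) = 0.0518676 / 0.0851379 = 0.60922.

0.6092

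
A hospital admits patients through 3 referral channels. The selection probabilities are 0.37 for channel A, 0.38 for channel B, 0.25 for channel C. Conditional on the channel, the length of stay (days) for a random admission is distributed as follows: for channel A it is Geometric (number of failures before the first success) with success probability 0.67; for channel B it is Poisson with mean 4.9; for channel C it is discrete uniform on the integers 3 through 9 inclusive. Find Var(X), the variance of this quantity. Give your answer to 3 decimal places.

Per component, A: μ=0.492537, E[X²]=0.977723; B: μ=4.9, E[X²]=28.91; C: μ=6, E[X²]=40.
E[X] = 0.37·0.492537 + 0.38·4.9 + 0.25·6 = 3.54424.
E[X²] = 0.37·0.977723 + 0.38·28.91 + 0.25·40 = 21.3476.
Var(X) = E[X²] − (E[X])² = 21.3476 − 12.5616 = 8.78593.

8.786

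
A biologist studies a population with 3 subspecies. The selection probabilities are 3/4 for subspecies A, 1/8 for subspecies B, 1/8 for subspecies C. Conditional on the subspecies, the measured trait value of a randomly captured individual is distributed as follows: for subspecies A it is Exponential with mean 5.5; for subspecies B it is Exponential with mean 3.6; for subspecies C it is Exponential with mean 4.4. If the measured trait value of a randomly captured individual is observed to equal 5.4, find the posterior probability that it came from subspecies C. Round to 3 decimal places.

0.124

Likelihoods f(5.4 | ·): A: 0.0681144; B: 0.0619806; C: 0.0666116.
Posterior ∝ prior × likelihood. Numerator for C: 0.125·0.0666116 = 0.00832644.
Normalizing constant: 0.75·0.0681144 + 0.125·0.0619806 + 0.125·0.0666116 = 0.0671598.
P(C | observation) = 0.00832644 / 0.0671598 = 0.12398.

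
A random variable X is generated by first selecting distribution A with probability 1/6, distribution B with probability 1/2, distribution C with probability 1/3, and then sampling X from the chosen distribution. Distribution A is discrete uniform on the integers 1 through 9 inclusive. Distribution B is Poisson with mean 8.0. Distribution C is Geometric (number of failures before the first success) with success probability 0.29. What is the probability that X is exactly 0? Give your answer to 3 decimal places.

0.097

Conditional on each component, P(X = 0): A: 0; B: 0.000335463; C: 0.29.
By total probability, P(X = 0) = 0.166667·0 + 0.5·0.000335463 + 0.333333·0.29 = 0.0968344.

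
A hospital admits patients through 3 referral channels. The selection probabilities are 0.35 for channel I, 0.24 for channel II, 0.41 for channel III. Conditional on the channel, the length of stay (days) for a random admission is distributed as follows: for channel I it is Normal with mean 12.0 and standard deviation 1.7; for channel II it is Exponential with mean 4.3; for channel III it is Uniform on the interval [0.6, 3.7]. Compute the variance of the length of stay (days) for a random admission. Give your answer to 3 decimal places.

Per component, I: μ=12, E[X²]=146.89; II: μ=4.3, E[X²]=36.98; III: μ=2.15, E[X²]=5.42333.
E[X] = 0.35·12 + 0.24·4.3 + 0.41·2.15 = 6.1135.
E[X²] = 0.35·146.89 + 0.24·36.98 + 0.41·5.42333 = 62.5103.
Var(X) = E[X²] − (E[X])² = 62.5103 − 37.3749 = 25.1354.

25.135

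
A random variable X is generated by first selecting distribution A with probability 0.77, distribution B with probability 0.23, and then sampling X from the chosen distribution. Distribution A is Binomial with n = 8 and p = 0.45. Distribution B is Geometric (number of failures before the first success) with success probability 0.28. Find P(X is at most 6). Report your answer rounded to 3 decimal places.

0.963

Conditional on each component, P(X ≤ 6): A: 0.981877; B: 0.899694.
By total probability, P(X ≤ 6) = 0.77·0.981877 + 0.23·0.899694 = 0.962975.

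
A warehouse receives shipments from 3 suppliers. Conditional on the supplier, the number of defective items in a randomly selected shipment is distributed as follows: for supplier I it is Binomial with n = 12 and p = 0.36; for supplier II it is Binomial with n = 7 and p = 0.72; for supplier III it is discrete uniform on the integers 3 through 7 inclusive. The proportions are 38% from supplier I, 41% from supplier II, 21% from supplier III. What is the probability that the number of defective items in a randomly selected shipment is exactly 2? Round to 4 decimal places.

0.0452

Conditional on each supplier, P(X = 2): I: 0.0986163; II: 0.0187359; III: 0.
By total probability, P(X = 2) = 0.38·0.0986163 + 0.41·0.0187359 + 0.21·0 = 0.0451559.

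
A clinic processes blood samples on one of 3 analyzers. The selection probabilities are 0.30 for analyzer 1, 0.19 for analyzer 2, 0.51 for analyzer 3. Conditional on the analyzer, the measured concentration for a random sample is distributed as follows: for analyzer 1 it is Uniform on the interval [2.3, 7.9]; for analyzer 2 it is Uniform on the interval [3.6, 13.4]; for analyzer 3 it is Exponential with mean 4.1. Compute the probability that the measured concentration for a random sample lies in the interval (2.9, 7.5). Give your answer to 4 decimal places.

Conditional on each analyzer, P(2.9 < X < 7.5): 1: 0.821429; 2: 0.397959; 3: 0.332434.
By total probability, P(2.9 < X < 7.5) = 0.3·0.821429 + 0.19·0.397959 + 0.51·0.332434 = 0.491582.

0.4916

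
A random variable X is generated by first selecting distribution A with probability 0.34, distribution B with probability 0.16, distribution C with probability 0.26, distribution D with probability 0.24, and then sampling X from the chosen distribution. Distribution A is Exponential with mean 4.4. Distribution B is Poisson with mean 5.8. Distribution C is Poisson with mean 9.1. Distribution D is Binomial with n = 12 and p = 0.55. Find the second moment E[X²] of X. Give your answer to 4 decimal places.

54.5390

For each component E[X²] = Var + (mean)², giving A: 38.72; B: 39.44; C: 91.91; D: 46.53.
Overall E[X²] = 0.34·38.72 + 0.16·39.44 + 0.26·91.91 + 0.24·46.53 = 54.539.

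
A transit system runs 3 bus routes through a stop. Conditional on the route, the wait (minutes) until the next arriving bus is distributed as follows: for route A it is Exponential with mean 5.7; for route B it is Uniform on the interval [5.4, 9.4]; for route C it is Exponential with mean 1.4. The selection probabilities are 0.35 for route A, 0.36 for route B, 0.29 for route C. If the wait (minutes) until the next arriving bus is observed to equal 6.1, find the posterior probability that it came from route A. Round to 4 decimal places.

Likelihoods f(6.1 | ·): A: 0.0601664; B: 0.25; C: 0.00915354.
Posterior ∝ prior × likelihood. Numerator for A: 0.35·0.0601664 = 0.0210582.
Normalizing constant: 0.35·0.0601664 + 0.36·0.25 + 0.29·0.00915354 = 0.113713.
P(A | observation) = 0.0210582 / 0.113713 = 0.185188.

0.1852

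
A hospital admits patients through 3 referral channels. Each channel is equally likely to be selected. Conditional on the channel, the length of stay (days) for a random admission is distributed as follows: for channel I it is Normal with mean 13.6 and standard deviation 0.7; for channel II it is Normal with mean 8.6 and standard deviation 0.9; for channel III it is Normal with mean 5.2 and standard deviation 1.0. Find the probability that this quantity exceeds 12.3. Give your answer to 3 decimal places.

Conditional on each channel, P(X > 12.3): I: 0.968355; II: 1.9688e-05; III: 6.23723e-13.
By total probability, P(X > 12.3) = 0.333333·0.968355 + 0.333333·1.9688e-05 + 0.333333·6.23723e-13 = 0.322791.

0.323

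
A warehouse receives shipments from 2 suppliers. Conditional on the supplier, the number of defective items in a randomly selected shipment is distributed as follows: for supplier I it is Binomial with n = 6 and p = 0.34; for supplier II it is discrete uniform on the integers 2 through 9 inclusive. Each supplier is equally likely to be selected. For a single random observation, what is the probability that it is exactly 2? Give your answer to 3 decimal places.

Conditional on each supplier, P(X = 2): I: 0.329022; II: 0.125.
By total probability, P(X = 2) = 0.5·0.329022 + 0.5·0.125 = 0.227011.

0.227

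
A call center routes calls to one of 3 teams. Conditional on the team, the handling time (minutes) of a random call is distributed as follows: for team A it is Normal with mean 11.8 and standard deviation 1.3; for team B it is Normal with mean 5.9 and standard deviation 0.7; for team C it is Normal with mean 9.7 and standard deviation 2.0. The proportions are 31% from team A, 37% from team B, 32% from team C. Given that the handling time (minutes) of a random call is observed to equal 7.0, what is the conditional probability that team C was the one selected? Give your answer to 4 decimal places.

Likelihoods f(7.0 | ·): A: 0.000336178; B: 0.165803; C: 0.0801917.
Posterior ∝ prior × likelihood. Numerator for C: 0.32·0.0801917 = 0.0256613.
Normalizing constant: 0.31·0.000336178 + 0.37·0.165803 + 0.32·0.0801917 = 0.0871125.
P(C | observation) = 0.0256613 / 0.0871125 = 0.294577.

0.2946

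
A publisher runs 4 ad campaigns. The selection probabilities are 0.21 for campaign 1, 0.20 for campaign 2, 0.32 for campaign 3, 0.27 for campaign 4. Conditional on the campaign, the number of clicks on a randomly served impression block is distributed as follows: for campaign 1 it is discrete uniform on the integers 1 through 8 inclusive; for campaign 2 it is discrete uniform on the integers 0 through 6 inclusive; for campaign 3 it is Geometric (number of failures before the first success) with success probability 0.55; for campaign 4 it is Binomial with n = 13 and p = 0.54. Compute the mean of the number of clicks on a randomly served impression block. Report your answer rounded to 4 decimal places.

3.7022

Component means — 1: 4.5; 2: 3; 3: 0.818182; 4: 7.02.
E[X] = 0.21·4.5 + 0.2·3 + 0.32·0.818182 + 0.27·7.02 = 3.70222.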